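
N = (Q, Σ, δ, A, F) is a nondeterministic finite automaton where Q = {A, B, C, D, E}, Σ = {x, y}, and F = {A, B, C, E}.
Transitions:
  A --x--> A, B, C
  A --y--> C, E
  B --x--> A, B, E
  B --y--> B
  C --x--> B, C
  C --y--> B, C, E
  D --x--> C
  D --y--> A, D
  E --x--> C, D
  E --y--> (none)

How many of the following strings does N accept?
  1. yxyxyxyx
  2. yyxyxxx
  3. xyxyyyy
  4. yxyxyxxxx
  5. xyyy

5

yxyxyxyx: accepted
yyxyxxx: accepted
xyxyyyy: accepted
yxyxyxxxx: accepted
xyyy: accepted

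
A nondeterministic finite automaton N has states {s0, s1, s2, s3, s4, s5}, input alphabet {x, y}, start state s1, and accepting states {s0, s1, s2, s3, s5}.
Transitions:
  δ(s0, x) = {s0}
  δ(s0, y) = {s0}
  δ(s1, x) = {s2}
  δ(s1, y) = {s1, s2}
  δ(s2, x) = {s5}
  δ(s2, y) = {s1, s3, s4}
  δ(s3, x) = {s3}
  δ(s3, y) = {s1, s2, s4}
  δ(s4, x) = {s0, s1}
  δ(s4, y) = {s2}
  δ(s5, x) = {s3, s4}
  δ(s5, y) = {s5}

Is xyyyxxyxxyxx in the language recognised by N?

Start: {s1}
read x: {s2}
read y: {s1, s3, s4}
read y: {s1, s2, s4}
read y: {s1, s2, s3, s4}
read x: {s0, s1, s2, s3, s5}
read x: {s0, s2, s3, s4, s5}
read y: {s0, s1, s2, s3, s4, s5}
read x: {s0, s1, s2, s3, s4, s5}
read x: {s0, s1, s2, s3, s4, s5}
read y: {s0, s1, s2, s3, s4, s5}
read x: {s0, s1, s2, s3, s4, s5}
read x: {s0, s1, s2, s3, s4, s5}
Reachable ∩ accepting = {s0, s1, s2, s3, s5} — nonempty.

accepted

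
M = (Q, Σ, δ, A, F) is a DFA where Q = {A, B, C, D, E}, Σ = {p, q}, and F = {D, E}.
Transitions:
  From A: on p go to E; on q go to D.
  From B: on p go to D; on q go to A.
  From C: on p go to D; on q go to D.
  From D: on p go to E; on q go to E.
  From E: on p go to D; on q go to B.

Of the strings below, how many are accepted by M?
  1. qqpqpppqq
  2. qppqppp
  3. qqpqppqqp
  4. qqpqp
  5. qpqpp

qqpqpppqq: rejected
qppqppp: accepted
qqpqppqqp: accepted
qqpqp: accepted
qpqpp: accepted

4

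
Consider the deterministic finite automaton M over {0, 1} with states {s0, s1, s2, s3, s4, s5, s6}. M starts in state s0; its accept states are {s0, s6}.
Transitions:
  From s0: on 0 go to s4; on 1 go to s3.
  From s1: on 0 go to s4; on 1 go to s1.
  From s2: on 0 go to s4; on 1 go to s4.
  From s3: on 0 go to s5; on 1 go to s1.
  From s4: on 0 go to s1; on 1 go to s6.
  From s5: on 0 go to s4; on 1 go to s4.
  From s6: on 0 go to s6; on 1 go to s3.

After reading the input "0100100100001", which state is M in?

s3

s0 --0--> s4
s4 --1--> s6
s6 --0--> s6
s6 --0--> s6
s6 --1--> s3
s3 --0--> s5
s5 --0--> s4
s4 --1--> s6
s6 --0--> s6
s6 --0--> s6
s6 --0--> s6
s6 --0--> s6
s6 --1--> s3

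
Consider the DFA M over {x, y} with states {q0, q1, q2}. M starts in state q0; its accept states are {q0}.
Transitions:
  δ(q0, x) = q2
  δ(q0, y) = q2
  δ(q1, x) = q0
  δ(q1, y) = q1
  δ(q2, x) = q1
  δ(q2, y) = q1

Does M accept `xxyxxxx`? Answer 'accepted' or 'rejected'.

q0 --x--> q2
q2 --x--> q1
q1 --y--> q1
q1 --x--> q0
q0 --x--> q2
q2 --x--> q1
q1 --x--> q0
End in state q0, which is an accepting state.

accepted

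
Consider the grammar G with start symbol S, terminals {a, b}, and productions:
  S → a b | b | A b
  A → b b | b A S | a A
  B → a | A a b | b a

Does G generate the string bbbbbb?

no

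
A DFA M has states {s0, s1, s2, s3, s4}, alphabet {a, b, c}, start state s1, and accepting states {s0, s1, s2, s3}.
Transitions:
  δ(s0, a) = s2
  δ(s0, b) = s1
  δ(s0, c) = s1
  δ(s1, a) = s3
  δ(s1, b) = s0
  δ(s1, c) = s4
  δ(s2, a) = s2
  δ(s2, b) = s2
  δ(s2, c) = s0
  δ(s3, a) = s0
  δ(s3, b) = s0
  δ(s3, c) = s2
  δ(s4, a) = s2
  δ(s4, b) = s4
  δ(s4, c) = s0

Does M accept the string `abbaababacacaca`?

accepted

s1 --a--> s3
s3 --b--> s0
s0 --b--> s1
s1 --a--> s3
s3 --a--> s0
s0 --b--> s1
s1 --a--> s3
s3 --b--> s0
s0 --a--> s2
s2 --c--> s0
s0 --a--> s2
s2 --c--> s0
s0 --a--> s2
s2 --c--> s0
s0 --a--> s2
End in state s2, which is an accepting state.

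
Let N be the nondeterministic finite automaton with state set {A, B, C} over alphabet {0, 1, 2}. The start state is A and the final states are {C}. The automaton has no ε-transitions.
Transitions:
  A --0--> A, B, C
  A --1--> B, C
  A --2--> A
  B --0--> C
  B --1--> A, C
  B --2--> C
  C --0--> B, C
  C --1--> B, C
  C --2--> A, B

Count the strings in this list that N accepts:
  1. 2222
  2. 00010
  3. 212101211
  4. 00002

3

2222: rejected
00010: accepted
212101211: accepted
00002: accepted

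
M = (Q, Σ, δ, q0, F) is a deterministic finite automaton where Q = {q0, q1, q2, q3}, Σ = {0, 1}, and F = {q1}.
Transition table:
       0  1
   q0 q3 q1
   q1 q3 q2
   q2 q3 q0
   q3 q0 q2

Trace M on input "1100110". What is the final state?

q3

q0 --1--> q1
q1 --1--> q2
q2 --0--> q3
q3 --0--> q0
q0 --1--> q1
q1 --1--> q2
q2 --0--> q3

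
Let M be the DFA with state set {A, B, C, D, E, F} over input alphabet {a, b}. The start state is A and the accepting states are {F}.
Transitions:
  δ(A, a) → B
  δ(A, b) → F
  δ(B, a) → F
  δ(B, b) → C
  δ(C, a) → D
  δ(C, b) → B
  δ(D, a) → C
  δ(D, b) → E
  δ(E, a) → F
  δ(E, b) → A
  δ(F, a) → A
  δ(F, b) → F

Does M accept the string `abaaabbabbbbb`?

rejected

A --a--> B
B --b--> C
C --a--> D
D --a--> C
C --a--> D
D --b--> E
E --b--> A
A --a--> B
B --b--> C
C --b--> B
B --b--> C
C --b--> B
B --b--> C
End in state C, which is not an accepting state.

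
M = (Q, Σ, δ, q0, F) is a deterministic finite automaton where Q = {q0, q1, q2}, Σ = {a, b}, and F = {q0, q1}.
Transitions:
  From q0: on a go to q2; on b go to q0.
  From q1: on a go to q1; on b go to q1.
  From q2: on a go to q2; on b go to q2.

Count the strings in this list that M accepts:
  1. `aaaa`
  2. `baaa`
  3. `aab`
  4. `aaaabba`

0

`aaaa`: rejected
`baaa`: rejected
`aab`: rejected
`aaaabba`: rejected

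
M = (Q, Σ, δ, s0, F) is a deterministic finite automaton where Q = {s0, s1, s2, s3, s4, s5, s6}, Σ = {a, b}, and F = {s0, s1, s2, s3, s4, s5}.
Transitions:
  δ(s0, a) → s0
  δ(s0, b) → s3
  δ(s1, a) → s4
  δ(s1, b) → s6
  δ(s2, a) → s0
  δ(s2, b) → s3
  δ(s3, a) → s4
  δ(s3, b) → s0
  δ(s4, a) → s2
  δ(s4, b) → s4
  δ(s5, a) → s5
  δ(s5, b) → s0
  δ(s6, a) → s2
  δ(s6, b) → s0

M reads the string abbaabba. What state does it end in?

s0 --a--> s0
s0 --b--> s3
s3 --b--> s0
s0 --a--> s0
s0 --a--> s0
s0 --b--> s3
s3 --b--> s0
s0 --a--> s0

s0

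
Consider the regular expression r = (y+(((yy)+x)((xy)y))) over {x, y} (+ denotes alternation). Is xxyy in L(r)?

yes

The right alternative (((yy)+x)((xy)y)) matches xxyy.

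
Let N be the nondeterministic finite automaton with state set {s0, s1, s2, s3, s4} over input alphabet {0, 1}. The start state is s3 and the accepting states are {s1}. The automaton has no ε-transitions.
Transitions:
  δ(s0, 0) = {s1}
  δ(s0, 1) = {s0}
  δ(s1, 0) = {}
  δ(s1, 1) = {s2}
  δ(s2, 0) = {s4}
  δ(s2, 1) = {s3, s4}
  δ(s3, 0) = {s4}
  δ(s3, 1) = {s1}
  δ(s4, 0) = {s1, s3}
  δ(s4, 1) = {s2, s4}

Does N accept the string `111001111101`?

Start: {s3}
read 1: {s1}
read 1: {s2}
read 1: {s3, s4}
read 0: {s1, s3, s4}
read 0: {s1, s3, s4}
read 1: {s1, s2, s4}
read 1: {s2, s3, s4}
read 1: {s1, s2, s3, s4}
read 1: {s1, s2, s3, s4}
read 1: {s1, s2, s3, s4}
read 0: {s1, s3, s4}
read 1: {s1, s2, s4}
Reachable ∩ accepting = {s1} — nonempty.

accepted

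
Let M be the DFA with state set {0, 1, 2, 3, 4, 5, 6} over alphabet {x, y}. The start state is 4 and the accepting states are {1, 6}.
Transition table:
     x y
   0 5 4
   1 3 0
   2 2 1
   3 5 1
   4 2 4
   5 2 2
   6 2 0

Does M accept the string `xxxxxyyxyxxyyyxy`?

accepted

4 --x--> 2
2 --x--> 2
2 --x--> 2
2 --x--> 2
2 --x--> 2
2 --y--> 1
1 --y--> 0
0 --x--> 5
5 --y--> 2
2 --x--> 2
2 --x--> 2
2 --y--> 1
1 --y--> 0
0 --y--> 4
4 --x--> 2
2 --y--> 1
End in state 1, which is an accepting state.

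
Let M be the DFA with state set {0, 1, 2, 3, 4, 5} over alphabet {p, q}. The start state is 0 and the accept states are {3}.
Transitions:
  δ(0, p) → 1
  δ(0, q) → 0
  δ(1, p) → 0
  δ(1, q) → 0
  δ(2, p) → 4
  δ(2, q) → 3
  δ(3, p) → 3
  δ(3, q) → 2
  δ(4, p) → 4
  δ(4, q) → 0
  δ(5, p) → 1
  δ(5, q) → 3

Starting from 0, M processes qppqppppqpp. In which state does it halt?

0 --q--> 0
0 --p--> 1
1 --p--> 0
0 --q--> 0
0 --p--> 1
1 --p--> 0
0 --p--> 1
1 --p--> 0
0 --q--> 0
0 --p--> 1
1 --p--> 0

0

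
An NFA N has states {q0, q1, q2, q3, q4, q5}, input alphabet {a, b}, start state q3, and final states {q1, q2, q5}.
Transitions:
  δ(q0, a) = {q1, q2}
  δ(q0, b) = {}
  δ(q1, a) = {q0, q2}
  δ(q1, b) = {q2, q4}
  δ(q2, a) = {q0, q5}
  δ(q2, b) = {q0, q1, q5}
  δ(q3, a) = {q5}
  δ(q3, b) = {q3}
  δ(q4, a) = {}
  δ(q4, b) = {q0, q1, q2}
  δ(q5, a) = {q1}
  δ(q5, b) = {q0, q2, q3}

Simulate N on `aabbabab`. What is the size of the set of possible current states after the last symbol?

6

Start: {q3}
read a: {q5}
read a: {q1}
read b: {q2, q4}
read b: {q0, q1, q2, q5}
read a: {q0, q1, q2, q5}
read b: {q0, q1, q2, q3, q4, q5}
read a: {q0, q1, q2, q5}
read b: {q0, q1, q2, q3, q4, q5}
Final reachable set {q0, q1, q2, q3, q4, q5} has 6 states.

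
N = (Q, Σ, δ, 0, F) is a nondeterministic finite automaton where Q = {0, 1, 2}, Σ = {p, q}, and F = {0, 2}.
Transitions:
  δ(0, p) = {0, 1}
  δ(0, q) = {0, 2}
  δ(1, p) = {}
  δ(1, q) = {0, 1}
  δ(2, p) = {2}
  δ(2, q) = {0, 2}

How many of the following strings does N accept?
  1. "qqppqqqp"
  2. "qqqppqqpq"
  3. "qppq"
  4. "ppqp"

"qqppqqqp": accepted
"qqqppqqpq": accepted
"qppq": accepted
"ppqp": accepted

4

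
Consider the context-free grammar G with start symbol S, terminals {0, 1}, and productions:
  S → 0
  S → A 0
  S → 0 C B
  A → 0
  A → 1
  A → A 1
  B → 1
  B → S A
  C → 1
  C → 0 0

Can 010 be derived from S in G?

yes

S ⇒ A0 ⇒ A10 ⇒ 010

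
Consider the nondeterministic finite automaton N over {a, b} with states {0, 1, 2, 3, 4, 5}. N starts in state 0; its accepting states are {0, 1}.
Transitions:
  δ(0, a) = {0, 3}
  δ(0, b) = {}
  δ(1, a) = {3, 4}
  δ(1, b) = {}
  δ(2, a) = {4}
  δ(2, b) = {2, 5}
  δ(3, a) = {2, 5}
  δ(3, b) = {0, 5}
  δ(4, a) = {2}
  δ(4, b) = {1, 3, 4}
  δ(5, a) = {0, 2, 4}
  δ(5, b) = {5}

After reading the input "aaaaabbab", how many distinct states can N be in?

Start: {0}
read a: {0, 3}
read a: {0, 2, 3, 5}
read a: {0, 2, 3, 4, 5}
read a: {0, 2, 3, 4, 5}
read a: {0, 2, 3, 4, 5}
read b: {0, 1, 2, 3, 4, 5}
read b: {0, 1, 2, 3, 4, 5}
read a: {0, 2, 3, 4, 5}
read b: {0, 1, 2, 3, 4, 5}
Final reachable set {0, 1, 2, 3, 4, 5} has 6 states.

6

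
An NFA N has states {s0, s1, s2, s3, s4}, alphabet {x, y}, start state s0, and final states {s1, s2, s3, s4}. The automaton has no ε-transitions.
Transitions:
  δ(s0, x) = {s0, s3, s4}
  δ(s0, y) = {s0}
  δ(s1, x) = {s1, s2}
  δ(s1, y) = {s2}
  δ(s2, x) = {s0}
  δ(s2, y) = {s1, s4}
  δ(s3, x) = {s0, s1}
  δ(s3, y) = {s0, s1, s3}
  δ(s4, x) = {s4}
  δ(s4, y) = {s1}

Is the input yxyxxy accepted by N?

Start: {s0}
read y: {s0}
read x: {s0, s3, s4}
read y: {s0, s1, s3}
read x: {s0, s1, s2, s3, s4}
read x: {s0, s1, s2, s3, s4}
read y: {s0, s1, s2, s3, s4}
Reachable ∩ accepting = {s1, s2, s3, s4} — nonempty.

accepted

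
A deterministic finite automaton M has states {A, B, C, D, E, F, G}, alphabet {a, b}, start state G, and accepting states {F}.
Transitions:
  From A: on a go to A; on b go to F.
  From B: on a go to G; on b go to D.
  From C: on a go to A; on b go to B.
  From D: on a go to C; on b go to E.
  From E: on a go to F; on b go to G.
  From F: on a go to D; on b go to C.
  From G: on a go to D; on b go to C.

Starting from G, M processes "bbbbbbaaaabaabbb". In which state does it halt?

E

G --b--> C
C --b--> B
B --b--> D
D --b--> E
E --b--> G
G --b--> C
C --a--> A
A --a--> A
A --a--> A
A --a--> A
A --b--> F
F --a--> D
D --a--> C
C --b--> B
B --b--> D
D --b--> E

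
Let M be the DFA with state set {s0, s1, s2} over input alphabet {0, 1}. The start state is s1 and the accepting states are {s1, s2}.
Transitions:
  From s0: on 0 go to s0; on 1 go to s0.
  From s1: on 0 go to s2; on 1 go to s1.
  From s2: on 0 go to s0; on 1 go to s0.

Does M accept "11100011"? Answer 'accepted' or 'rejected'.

rejected

s1 --1--> s1
s1 --1--> s1
s1 --1--> s1
s1 --0--> s2
s2 --0--> s0
s0 --0--> s0
s0 --1--> s0
s0 --1--> s0
End in state s0, which is not an accepting state.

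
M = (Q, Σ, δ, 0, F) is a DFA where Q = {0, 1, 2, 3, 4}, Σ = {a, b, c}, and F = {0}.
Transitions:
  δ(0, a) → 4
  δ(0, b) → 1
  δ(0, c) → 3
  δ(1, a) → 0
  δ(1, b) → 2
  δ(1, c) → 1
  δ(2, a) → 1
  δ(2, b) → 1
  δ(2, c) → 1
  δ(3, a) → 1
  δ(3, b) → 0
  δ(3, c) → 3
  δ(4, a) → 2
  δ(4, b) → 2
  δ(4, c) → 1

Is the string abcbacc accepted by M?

rejected

0 --a--> 4
4 --b--> 2
2 --c--> 1
1 --b--> 2
2 --a--> 1
1 --c--> 1
1 --c--> 1
End in state 1, which is not an accepting state.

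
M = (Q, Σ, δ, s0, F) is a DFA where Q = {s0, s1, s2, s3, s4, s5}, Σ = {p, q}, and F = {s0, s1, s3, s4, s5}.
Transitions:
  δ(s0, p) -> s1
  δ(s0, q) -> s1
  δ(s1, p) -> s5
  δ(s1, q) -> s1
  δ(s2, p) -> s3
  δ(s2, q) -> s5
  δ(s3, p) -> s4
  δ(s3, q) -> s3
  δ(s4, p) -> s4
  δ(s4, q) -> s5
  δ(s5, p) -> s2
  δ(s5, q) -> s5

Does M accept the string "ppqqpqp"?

rejected

s0 --p--> s1
s1 --p--> s5
s5 --q--> s5
s5 --q--> s5
s5 --p--> s2
s2 --q--> s5
s5 --p--> s2
End in state s2, which is not an accepting state.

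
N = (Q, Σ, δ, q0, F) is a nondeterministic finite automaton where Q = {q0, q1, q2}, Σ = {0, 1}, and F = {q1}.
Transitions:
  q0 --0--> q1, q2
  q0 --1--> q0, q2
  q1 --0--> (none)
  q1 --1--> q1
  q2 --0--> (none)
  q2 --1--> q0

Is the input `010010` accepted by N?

rejected

Start: {q0}
read 0: {q1, q2}
read 1: {q0, q1}
read 0: {q1, q2}
read 0: {}
The reachable set is empty and stays empty for the remaining 2 symbols.
Reachable ∩ accepting = {} — empty.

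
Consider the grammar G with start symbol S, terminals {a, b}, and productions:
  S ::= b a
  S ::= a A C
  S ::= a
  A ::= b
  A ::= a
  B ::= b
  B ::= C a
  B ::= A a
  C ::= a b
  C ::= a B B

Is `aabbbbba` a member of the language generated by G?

no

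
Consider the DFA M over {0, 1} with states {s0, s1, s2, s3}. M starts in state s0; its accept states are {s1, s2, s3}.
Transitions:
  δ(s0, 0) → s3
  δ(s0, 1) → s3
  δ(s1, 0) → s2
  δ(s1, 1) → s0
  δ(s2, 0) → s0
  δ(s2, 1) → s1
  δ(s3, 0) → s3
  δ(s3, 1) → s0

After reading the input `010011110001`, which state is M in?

s0 --0--> s3
s3 --1--> s0
s0 --0--> s3
s3 --0--> s3
s3 --1--> s0
s0 --1--> s3
s3 --1--> s0
s0 --1--> s3
s3 --0--> s3
s3 --0--> s3
s3 --0--> s3
s3 --1--> s0

s0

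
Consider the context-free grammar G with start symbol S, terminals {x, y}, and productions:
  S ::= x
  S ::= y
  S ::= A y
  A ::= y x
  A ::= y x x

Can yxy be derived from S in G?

S ⇒ Ay ⇒ yxy

yes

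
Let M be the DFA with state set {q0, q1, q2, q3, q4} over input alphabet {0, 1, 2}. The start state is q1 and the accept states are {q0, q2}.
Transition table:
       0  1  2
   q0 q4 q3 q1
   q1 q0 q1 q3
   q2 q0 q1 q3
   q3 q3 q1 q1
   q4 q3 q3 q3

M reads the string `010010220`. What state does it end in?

q3

q1 --0--> q0
q0 --1--> q3
q3 --0--> q3
q3 --0--> q3
q3 --1--> q1
q1 --0--> q0
q0 --2--> q1
q1 --2--> q3
q3 --0--> q3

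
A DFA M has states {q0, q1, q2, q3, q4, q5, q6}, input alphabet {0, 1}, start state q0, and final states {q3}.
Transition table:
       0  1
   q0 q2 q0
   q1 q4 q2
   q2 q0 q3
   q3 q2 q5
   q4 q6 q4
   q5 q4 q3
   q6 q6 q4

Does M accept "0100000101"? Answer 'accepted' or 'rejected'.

accepted

q0 --0--> q2
q2 --1--> q3
q3 --0--> q2
q2 --0--> q0
q0 --0--> q2
q2 --0--> q0
q0 --0--> q2
q2 --1--> q3
q3 --0--> q2
q2 --1--> q3
End in state q3, which is an accepting state.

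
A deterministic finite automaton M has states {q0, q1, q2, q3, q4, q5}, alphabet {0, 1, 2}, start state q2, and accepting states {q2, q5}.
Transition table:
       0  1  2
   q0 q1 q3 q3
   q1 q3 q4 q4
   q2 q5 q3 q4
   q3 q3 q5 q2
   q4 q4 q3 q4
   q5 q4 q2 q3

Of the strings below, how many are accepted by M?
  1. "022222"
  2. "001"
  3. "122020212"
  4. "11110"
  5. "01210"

1

"022222": rejected
"001": rejected
"122020212": accepted
"11110": rejected
"01210": rejected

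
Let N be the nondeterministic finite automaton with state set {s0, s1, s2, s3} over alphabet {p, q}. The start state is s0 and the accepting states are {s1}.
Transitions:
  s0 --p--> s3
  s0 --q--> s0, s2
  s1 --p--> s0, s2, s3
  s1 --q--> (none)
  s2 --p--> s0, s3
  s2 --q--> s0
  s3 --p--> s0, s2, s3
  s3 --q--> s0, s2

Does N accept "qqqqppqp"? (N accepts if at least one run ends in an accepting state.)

Start: {s0}
read q: {s0, s2}
read q: {s0, s2}
read q: {s0, s2}
read q: {s0, s2}
read p: {s0, s3}
read p: {s0, s2, s3}
read q: {s0, s2}
read p: {s0, s3}
Reachable ∩ accepting = {} — empty.

rejected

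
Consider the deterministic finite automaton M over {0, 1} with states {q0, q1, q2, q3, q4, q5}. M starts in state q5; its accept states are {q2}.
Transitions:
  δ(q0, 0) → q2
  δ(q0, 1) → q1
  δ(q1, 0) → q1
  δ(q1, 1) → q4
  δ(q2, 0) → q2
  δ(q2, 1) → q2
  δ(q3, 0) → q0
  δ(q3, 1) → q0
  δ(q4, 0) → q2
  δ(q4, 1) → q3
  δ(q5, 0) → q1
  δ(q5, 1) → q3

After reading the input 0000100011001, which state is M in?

q5 --0--> q1
q1 --0--> q1
q1 --0--> q1
q1 --0--> q1
q1 --1--> q4
q4 --0--> q2
q2 --0--> q2
q2 --0--> q2
q2 --1--> q2
q2 --1--> q2
q2 --0--> q2
q2 --0--> q2
q2 --1--> q2

q2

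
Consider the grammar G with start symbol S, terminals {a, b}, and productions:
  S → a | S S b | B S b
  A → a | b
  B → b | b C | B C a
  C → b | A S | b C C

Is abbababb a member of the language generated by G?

S ⇒ SSb ⇒ aSb ⇒ aSSbb ⇒ aBSbSbb ⇒ abCSbSbb ⇒ abbSbSbb ⇒ abbabSbb ⇒ abbababb

yes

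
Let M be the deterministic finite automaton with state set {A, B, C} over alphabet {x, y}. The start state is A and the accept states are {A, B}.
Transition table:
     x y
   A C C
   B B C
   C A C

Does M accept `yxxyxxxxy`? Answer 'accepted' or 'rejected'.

A --y--> C
C --x--> A
A --x--> C
C --y--> C
C --x--> A
A --x--> C
C --x--> A
A --x--> C
C --y--> C
End in state C, which is not an accepting state.

rejected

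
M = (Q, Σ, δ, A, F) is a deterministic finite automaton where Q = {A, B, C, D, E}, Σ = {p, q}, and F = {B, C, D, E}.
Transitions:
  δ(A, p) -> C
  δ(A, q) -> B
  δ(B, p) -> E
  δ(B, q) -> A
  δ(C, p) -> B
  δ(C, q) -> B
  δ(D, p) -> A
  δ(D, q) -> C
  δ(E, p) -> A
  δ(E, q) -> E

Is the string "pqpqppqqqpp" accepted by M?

A --p--> C
C --q--> B
B --p--> E
E --q--> E
E --p--> A
A --p--> C
C --q--> B
B --q--> A
A --q--> B
B --p--> E
E --p--> A
End in state A, which is not an accepting state.

rejected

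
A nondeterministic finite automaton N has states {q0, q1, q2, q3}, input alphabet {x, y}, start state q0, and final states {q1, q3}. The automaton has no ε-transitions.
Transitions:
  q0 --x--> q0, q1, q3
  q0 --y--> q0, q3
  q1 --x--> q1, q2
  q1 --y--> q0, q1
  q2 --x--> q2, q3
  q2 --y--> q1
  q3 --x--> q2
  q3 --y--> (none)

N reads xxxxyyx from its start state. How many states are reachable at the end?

Start: {q0}
read x: {q0, q1, q3}
read x: {q0, q1, q2, q3}
read x: {q0, q1, q2, q3}
read x: {q0, q1, q2, q3}
read y: {q0, q1, q3}
read y: {q0, q1, q3}
read x: {q0, q1, q2, q3}
Final reachable set {q0, q1, q2, q3} has 4 states.

4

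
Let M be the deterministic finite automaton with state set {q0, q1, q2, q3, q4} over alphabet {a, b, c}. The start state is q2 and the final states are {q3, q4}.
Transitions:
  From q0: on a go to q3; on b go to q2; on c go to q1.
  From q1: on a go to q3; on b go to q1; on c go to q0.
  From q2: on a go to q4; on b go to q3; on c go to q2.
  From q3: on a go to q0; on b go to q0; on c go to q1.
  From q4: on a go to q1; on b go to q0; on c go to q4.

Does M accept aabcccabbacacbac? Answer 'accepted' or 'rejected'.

accepted

q2 --a--> q4
q4 --a--> q1
q1 --b--> q1
q1 --c--> q0
q0 --c--> q1
q1 --c--> q0
q0 --a--> q3
q3 --b--> q0
q0 --b--> q2
q2 --a--> q4
q4 --c--> q4
q4 --a--> q1
q1 --c--> q0
q0 --b--> q2
q2 --a--> q4
q4 --c--> q4
End in state q4, which is an accepting state.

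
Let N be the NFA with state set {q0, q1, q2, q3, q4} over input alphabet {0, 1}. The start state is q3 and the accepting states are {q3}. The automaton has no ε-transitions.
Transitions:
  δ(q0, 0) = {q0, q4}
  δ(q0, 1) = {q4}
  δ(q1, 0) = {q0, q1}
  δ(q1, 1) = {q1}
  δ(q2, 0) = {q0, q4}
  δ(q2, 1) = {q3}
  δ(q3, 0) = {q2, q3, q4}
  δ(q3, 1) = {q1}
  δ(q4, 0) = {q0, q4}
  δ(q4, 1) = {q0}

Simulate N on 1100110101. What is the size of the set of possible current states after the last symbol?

Start: {q3}
read 1: {q1}
read 1: {q1}
read 0: {q0, q1}
read 0: {q0, q1, q4}
read 1: {q0, q1, q4}
read 1: {q0, q1, q4}
read 0: {q0, q1, q4}
read 1: {q0, q1, q4}
read 0: {q0, q1, q4}
read 1: {q0, q1, q4}
Final reachable set {q0, q1, q4} has 3 states.

3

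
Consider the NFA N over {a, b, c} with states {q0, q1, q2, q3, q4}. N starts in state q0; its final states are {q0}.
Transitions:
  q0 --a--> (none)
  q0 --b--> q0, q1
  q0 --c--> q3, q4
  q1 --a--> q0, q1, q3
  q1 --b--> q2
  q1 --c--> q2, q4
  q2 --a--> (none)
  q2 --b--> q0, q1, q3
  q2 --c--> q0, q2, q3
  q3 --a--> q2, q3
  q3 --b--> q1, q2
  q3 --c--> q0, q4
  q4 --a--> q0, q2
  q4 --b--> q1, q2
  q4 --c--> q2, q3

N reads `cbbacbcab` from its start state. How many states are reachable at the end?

Start: {q0}
read c: {q3, q4}
read b: {q1, q2}
read b: {q0, q1, q2, q3}
read a: {q0, q1, q2, q3}
read c: {q0, q2, q3, q4}
read b: {q0, q1, q2, q3}
read c: {q0, q2, q3, q4}
read a: {q0, q2, q3}
read b: {q0, q1, q2, q3}
Final reachable set {q0, q1, q2, q3} has 4 states.

4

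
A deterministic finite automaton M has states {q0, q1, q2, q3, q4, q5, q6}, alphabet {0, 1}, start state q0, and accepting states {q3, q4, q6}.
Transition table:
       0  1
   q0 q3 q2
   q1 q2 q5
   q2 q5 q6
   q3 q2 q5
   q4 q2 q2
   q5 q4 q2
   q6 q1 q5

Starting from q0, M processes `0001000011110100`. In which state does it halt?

q4

q0 --0--> q3
q3 --0--> q2
q2 --0--> q5
q5 --1--> q2
q2 --0--> q5
q5 --0--> q4
q4 --0--> q2
q2 --0--> q5
q5 --1--> q2
q2 --1--> q6
q6 --1--> q5
q5 --1--> q2
q2 --0--> q5
q5 --1--> q2
q2 --0--> q5
q5 --0--> q4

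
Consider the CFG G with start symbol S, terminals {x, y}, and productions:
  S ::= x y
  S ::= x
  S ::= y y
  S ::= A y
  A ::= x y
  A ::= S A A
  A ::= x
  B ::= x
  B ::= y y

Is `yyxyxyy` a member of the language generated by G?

yes

S ⇒ Ay ⇒ SAAy ⇒ yyAAy ⇒ yyxyAy ⇒ yyxyxyy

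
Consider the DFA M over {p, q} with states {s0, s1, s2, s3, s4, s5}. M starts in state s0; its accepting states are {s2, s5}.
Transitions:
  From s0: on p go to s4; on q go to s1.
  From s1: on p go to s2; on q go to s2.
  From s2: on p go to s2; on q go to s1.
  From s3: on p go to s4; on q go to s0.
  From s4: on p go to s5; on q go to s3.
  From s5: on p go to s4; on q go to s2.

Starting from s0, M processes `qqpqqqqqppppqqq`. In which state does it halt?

s0 --q--> s1
s1 --q--> s2
s2 --p--> s2
s2 --q--> s1
s1 --q--> s2
s2 --q--> s1
s1 --q--> s2
s2 --q--> s1
s1 --p--> s2
s2 --p--> s2
s2 --p--> s2
s2 --p--> s2
s2 --q--> s1
s1 --q--> s2
s2 --q--> s1

s1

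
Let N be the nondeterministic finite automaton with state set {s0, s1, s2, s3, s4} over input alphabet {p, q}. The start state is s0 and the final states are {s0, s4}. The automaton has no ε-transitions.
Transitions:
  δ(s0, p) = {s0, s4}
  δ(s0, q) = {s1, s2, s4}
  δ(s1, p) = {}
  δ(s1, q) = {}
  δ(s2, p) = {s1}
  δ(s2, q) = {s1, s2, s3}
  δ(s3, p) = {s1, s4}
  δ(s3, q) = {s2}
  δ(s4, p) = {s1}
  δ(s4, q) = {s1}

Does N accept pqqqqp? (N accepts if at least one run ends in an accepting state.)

accepted

Start: {s0}
read p: {s0, s4}
read q: {s1, s2, s4}
read q: {s1, s2, s3}
read q: {s1, s2, s3}
read q: {s1, s2, s3}
read p: {s1, s4}
Reachable ∩ accepting = {s4} — nonempty.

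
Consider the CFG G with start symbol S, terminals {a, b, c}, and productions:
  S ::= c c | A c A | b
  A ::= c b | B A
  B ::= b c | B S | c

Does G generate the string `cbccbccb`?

S ⇒ AcA ⇒ BAcA ⇒ cAcA ⇒ cBAcA ⇒ cbcAcA ⇒ cbccbcA ⇒ cbccbccb

yes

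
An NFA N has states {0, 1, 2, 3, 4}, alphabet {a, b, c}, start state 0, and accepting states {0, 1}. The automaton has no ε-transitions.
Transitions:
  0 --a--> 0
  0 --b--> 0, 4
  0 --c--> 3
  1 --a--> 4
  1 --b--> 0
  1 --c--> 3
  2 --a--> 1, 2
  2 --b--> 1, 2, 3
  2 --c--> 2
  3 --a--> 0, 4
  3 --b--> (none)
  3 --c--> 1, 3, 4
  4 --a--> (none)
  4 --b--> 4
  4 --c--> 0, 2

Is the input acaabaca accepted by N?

Start: {0}
read a: {0}
read c: {3}
read a: {0, 4}
read a: {0}
read b: {0, 4}
read a: {0}
read c: {3}
read a: {0, 4}
Reachable ∩ accepting = {0} — nonempty.

accepted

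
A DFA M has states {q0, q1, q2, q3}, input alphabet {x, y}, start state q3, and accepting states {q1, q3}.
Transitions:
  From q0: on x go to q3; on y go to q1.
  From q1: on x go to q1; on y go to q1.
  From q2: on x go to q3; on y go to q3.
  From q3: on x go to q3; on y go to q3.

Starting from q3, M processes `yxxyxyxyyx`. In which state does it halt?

q3

q3 --y--> q3
q3 --x--> q3
q3 --x--> q3
q3 --y--> q3
q3 --x--> q3
q3 --y--> q3
q3 --x--> q3
q3 --y--> q3
q3 --y--> q3
q3 --x--> q3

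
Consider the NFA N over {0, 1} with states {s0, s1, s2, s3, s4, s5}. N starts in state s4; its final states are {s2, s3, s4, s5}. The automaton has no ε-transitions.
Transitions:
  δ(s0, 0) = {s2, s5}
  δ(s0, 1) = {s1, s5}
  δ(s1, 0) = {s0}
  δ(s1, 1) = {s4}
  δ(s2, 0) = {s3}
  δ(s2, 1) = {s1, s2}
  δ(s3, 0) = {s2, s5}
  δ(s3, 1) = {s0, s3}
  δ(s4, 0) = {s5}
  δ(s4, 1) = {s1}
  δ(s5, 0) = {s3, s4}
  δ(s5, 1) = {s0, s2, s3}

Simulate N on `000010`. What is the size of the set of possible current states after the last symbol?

3

Start: {s4}
read 0: {s5}
read 0: {s3, s4}
read 0: {s2, s5}
read 0: {s3, s4}
read 1: {s0, s1, s3}
read 0: {s0, s2, s5}
Final reachable set {s0, s2, s5} has 3 states.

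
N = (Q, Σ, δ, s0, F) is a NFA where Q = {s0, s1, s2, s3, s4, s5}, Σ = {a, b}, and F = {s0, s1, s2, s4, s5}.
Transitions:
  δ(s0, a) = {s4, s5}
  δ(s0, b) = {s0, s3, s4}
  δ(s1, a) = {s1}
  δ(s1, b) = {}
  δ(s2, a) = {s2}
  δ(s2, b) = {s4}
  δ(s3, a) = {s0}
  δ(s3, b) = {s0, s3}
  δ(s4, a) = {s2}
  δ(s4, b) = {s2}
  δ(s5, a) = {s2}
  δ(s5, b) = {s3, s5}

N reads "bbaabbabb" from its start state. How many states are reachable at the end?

Start: {s0}
read b: {s0, s3, s4}
read b: {s0, s2, s3, s4}
read a: {s0, s2, s4, s5}
read a: {s2, s4, s5}
read b: {s2, s3, s4, s5}
read b: {s0, s2, s3, s4, s5}
read a: {s0, s2, s4, s5}
read b: {s0, s2, s3, s4, s5}
read b: {s0, s2, s3, s4, s5}
Final reachable set {s0, s2, s3, s4, s5} has 5 states.

5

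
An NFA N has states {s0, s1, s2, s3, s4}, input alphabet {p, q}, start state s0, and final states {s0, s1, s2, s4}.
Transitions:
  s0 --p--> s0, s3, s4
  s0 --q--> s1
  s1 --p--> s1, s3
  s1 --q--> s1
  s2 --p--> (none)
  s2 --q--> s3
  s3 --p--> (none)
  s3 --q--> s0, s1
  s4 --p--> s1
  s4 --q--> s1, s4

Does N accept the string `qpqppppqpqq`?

accepted

Start: {s0}
read q: {s1}
read p: {s1, s3}
read q: {s0, s1}
read p: {s0, s1, s3, s4}
read p: {s0, s1, s3, s4}
read p: {s0, s1, s3, s4}
read p: {s0, s1, s3, s4}
read q: {s0, s1, s4}
read p: {s0, s1, s3, s4}
read q: {s0, s1, s4}
read q: {s1, s4}
Reachable ∩ accepting = {s1, s4} — nonempty.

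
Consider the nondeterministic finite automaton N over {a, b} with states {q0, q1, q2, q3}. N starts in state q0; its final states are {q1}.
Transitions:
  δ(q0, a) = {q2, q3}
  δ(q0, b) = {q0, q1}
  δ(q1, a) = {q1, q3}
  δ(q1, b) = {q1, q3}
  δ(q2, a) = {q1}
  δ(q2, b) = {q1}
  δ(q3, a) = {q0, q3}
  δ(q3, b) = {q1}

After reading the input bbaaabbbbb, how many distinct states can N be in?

Start: {q0}
read b: {q0, q1}
read b: {q0, q1, q3}
read a: {q0, q1, q2, q3}
read a: {q0, q1, q2, q3}
read a: {q0, q1, q2, q3}
read b: {q0, q1, q3}
read b: {q0, q1, q3}
read b: {q0, q1, q3}
read b: {q0, q1, q3}
read b: {q0, q1, q3}
Final reachable set {q0, q1, q3} has 3 states.

3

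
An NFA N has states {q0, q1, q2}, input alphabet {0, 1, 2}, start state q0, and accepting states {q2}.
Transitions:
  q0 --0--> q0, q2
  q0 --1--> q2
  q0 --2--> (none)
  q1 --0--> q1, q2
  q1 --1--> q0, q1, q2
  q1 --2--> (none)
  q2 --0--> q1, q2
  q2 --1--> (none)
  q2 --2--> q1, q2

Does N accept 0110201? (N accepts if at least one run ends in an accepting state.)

rejected

Start: {q0}
read 0: {q0, q2}
read 1: {q2}
read 1: {}
The reachable set is empty and stays empty for the remaining 4 symbols.
Reachable ∩ accepting = {} — empty.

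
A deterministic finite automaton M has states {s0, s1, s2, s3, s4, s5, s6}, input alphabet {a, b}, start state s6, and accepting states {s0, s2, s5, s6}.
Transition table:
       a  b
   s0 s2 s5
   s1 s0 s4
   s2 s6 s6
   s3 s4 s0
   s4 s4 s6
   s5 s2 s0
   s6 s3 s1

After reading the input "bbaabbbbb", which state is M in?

s6 --b--> s1
s1 --b--> s4
s4 --a--> s4
s4 --a--> s4
s4 --b--> s6
s6 --b--> s1
s1 --b--> s4
s4 --b--> s6
s6 --b--> s1

s1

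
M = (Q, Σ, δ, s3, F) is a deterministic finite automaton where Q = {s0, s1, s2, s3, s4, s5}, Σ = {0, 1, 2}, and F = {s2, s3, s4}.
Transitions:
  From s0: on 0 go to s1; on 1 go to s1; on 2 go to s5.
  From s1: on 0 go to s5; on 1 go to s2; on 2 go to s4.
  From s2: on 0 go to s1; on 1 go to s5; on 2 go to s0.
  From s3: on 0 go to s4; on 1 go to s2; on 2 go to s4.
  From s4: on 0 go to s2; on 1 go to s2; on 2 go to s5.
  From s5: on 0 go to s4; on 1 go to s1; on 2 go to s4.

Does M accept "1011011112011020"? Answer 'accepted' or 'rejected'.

s3 --1--> s2
s2 --0--> s1
s1 --1--> s2
s2 --1--> s5
s5 --0--> s4
s4 --1--> s2
s2 --1--> s5
s5 --1--> s1
s1 --1--> s2
s2 --2--> s0
s0 --0--> s1
s1 --1--> s2
s2 --1--> s5
s5 --0--> s4
s4 --2--> s5
s5 --0--> s4
End in state s4, which is an accepting state.

accepted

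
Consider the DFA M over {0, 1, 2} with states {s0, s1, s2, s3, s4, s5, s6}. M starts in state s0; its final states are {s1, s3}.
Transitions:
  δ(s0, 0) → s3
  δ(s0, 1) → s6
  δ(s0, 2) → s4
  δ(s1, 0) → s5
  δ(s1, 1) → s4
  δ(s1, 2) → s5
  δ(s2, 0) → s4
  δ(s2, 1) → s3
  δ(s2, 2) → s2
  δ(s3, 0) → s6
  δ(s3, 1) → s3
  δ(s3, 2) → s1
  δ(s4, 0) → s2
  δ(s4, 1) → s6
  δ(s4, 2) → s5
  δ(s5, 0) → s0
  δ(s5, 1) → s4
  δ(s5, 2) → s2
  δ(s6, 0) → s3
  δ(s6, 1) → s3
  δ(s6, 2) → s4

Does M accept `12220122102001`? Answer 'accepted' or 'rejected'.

accepted

s0 --1--> s6
s6 --2--> s4
s4 --2--> s5
s5 --2--> s2
s2 --0--> s4
s4 --1--> s6
s6 --2--> s4
s4 --2--> s5
s5 --1--> s4
s4 --0--> s2
s2 --2--> s2
s2 --0--> s4
s4 --0--> s2
s2 --1--> s3
End in state s3, which is an accepting state.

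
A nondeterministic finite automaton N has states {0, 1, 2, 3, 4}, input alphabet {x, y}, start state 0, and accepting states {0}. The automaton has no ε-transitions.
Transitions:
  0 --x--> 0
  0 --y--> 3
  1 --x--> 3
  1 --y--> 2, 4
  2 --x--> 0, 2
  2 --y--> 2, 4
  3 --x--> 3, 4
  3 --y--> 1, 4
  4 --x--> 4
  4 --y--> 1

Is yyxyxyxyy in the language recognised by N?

rejected

Start: {0}
read y: {3}
read y: {1, 4}
read x: {3, 4}
read y: {1, 4}
read x: {3, 4}
read y: {1, 4}
read x: {3, 4}
read y: {1, 4}
read y: {1, 2, 4}
Reachable ∩ accepting = {} — empty.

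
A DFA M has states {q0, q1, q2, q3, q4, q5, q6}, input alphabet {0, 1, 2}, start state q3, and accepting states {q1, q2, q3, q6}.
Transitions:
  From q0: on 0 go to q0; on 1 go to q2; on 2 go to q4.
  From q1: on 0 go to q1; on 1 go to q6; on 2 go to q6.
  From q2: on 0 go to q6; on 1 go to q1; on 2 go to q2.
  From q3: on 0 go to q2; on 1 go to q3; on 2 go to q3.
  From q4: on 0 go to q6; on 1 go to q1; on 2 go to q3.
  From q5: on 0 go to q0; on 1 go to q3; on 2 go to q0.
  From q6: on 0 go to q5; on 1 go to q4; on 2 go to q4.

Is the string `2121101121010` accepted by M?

q3 --2--> q3
q3 --1--> q3
q3 --2--> q3
q3 --1--> q3
q3 --1--> q3
q3 --0--> q2
q2 --1--> q1
q1 --1--> q6
q6 --2--> q4
q4 --1--> q1
q1 --0--> q1
q1 --1--> q6
q6 --0--> q5
End in state q5, which is not an accepting state.

rejected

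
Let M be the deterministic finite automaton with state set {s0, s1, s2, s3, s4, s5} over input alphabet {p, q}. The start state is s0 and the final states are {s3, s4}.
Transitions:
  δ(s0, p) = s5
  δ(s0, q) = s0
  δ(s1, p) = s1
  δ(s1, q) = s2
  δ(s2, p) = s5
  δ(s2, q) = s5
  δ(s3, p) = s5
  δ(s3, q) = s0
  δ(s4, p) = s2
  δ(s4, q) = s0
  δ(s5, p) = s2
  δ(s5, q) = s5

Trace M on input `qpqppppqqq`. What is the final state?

s0 --q--> s0
s0 --p--> s5
s5 --q--> s5
s5 --p--> s2
s2 --p--> s5
s5 --p--> s2
s2 --p--> s5
s5 --q--> s5
s5 --q--> s5
s5 --q--> s5

s5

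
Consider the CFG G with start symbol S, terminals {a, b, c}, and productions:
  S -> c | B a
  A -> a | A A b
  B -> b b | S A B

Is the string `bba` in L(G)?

yes

S ⇒ Ba ⇒ bba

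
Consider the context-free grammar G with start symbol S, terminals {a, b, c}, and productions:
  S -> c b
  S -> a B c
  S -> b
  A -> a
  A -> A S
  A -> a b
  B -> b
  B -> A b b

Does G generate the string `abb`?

no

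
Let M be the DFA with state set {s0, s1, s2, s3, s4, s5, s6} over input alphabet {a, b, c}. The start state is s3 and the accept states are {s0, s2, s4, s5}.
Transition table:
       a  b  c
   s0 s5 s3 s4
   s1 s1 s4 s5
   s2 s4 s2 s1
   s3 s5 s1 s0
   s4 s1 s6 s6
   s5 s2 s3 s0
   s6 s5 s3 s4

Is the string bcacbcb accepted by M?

s3 --b--> s1
s1 --c--> s5
s5 --a--> s2
s2 --c--> s1
s1 --b--> s4
s4 --c--> s6
s6 --b--> s3
End in state s3, which is not an accepting state.

rejected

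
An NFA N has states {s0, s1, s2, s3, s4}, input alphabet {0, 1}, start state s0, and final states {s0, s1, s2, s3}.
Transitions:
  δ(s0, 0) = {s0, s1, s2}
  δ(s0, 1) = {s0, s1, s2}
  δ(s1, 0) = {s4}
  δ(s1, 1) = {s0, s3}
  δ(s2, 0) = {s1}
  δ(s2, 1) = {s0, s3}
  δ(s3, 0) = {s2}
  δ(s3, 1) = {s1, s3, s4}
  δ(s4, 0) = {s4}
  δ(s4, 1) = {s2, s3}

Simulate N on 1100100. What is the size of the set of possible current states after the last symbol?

4

Start: {s0}
read 1: {s0, s1, s2}
read 1: {s0, s1, s2, s3}
read 0: {s0, s1, s2, s4}
read 0: {s0, s1, s2, s4}
read 1: {s0, s1, s2, s3}
read 0: {s0, s1, s2, s4}
read 0: {s0, s1, s2, s4}
Final reachable set {s0, s1, s2, s4} has 4 states.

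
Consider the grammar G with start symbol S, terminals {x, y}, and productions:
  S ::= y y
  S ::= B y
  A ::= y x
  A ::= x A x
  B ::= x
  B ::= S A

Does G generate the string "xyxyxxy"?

S ⇒ By ⇒ SAy ⇒ ByAy ⇒ xyAy ⇒ xyxAxy ⇒ xyxyxxy

yes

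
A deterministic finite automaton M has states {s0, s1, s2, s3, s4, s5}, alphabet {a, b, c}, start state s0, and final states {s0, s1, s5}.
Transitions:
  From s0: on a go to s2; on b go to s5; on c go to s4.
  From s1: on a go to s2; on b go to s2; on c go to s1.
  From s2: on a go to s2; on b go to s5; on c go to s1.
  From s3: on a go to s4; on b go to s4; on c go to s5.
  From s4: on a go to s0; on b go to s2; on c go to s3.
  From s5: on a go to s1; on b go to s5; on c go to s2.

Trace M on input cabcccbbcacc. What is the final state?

s1

s0 --c--> s4
s4 --a--> s0
s0 --b--> s5
s5 --c--> s2
s2 --c--> s1
s1 --c--> s1
s1 --b--> s2
s2 --b--> s5
s5 --c--> s2
s2 --a--> s2
s2 --c--> s1
s1 --c--> s1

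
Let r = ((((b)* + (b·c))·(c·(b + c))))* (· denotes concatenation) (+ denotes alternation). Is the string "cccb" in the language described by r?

yes

Split into 2 pieces cc · cb; each matches (((b)*+(b·c))·(c·(b+c))).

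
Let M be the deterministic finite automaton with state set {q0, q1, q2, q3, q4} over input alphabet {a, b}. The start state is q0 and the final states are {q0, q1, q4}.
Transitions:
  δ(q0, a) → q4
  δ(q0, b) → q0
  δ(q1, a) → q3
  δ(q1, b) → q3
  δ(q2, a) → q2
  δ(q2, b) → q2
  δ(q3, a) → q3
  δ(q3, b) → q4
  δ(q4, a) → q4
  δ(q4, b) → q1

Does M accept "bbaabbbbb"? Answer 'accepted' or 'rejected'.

rejected

q0 --b--> q0
q0 --b--> q0
q0 --a--> q4
q4 --a--> q4
q4 --b--> q1
q1 --b--> q3
q3 --b--> q4
q4 --b--> q1
q1 --b--> q3
End in state q3, which is not an accepting state.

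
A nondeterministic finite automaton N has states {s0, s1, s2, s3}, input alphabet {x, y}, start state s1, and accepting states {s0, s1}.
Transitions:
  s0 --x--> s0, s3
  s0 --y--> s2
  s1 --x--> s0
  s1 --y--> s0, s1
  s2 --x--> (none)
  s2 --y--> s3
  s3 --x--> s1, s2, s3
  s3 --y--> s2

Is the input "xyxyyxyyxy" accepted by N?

rejected

Start: {s1}
read x: {s0}
read y: {s2}
read x: {}
The reachable set is empty and stays empty for the remaining 7 symbols.
Reachable ∩ accepting = {} — empty.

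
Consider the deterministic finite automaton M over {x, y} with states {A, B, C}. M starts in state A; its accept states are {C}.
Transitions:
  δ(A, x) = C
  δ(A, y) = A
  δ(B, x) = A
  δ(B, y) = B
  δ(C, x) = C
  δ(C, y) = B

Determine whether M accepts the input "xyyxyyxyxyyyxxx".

A --x--> C
C --y--> B
B --y--> B
B --x--> A
A --y--> A
A --y--> A
A --x--> C
C --y--> B
B --x--> A
A --y--> A
A --y--> A
A --y--> A
A --x--> C
C --x--> C
C --x--> C
End in state C, which is an accepting state.

accepted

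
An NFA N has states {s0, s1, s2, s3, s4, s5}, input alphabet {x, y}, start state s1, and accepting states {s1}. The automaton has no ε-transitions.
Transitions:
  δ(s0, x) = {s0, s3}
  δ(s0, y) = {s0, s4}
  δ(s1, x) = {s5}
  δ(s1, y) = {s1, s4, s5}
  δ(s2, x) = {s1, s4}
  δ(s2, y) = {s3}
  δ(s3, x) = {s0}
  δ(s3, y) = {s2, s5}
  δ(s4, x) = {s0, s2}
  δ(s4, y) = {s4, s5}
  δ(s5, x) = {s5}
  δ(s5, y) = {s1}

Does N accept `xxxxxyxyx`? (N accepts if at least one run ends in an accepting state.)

rejected

Start: {s1}
read x: {s5}
read x: {s5}
read x: {s5}
read x: {s5}
read x: {s5}
read y: {s1}
read x: {s5}
read y: {s1}
read x: {s5}
Reachable ∩ accepting = {} — empty.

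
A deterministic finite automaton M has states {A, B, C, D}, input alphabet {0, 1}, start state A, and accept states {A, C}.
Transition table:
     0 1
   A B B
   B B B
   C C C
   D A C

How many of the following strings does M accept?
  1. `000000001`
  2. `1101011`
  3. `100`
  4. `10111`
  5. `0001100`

`000000001`: rejected
`1101011`: rejected
`100`: rejected
`10111`: rejected
`0001100`: rejected

0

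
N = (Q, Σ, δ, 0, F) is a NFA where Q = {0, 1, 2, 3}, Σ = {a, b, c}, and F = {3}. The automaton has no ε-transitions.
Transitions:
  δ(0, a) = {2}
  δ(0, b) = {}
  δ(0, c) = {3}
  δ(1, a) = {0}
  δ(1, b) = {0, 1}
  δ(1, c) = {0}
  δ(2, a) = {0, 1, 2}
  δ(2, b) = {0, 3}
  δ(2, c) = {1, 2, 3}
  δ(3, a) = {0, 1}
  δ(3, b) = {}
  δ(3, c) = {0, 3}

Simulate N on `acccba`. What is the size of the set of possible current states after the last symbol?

Start: {0}
read a: {2}
read c: {1, 2, 3}
read c: {0, 1, 2, 3}
read c: {0, 1, 2, 3}
read b: {0, 1, 3}
read a: {0, 1, 2}
Final reachable set {0, 1, 2} has 3 states.

3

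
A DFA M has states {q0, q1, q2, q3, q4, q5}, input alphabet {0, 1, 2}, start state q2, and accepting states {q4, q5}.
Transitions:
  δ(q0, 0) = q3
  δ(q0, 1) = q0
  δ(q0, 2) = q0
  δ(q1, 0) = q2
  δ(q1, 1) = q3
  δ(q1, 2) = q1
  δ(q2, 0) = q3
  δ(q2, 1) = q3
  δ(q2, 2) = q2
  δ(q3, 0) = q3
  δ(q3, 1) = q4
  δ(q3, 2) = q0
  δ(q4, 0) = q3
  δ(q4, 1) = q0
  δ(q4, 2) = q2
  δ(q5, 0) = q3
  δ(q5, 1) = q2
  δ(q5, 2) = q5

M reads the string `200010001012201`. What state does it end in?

q4

q2 --2--> q2
q2 --0--> q3
q3 --0--> q3
q3 --0--> q3
q3 --1--> q4
q4 --0--> q3
q3 --0--> q3
q3 --0--> q3
q3 --1--> q4
q4 --0--> q3
q3 --1--> q4
q4 --2--> q2
q2 --2--> q2
q2 --0--> q3
q3 --1--> q4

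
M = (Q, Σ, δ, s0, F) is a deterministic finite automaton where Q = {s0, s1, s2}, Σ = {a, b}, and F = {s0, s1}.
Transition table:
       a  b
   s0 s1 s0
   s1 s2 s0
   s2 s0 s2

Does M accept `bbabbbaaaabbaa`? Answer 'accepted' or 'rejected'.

s0 --b--> s0
s0 --b--> s0
s0 --a--> s1
s1 --b--> s0
s0 --b--> s0
s0 --b--> s0
s0 --a--> s1
s1 --a--> s2
s2 --a--> s0
s0 --a--> s1
s1 --b--> s0
s0 --b--> s0
s0 --a--> s1
s1 --a--> s2
End in state s2, which is not an accepting state.

rejected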